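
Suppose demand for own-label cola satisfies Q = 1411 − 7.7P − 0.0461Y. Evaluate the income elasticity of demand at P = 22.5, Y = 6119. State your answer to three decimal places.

At P = 22.5, Y = 6119: Q = 955.664.
Holding P constant, ∂Q/∂Y = −0.0461.
η_Y = (∂Q/∂Y)·(Y/Q) = -0.0461 × (6119/955.664) = -0.295.

-0.295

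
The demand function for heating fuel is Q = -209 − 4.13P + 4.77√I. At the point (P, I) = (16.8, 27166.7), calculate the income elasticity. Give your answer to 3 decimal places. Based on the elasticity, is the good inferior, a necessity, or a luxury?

At P = 16.8, I = 27166.7: Q = 507.823.
Holding P constant, ∂Q/∂I = 4.77/(2√I) = 0.01447.
η_I = (∂Q/∂I)·(I/Q) = 0.01447 × (27166.7/507.823) = 0.774.
Since 0 < η < 1, this is a necessity.

0.774 (necessity)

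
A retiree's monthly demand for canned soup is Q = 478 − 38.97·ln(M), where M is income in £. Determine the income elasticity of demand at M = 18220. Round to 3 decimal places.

-0.407

At M = 18220: Q = 95.694.
dQ/dM = -38.97/M = -0.00213886 at this income.
η = (dQ/dM)·(M/Q) = -0.00213886 × (18220/95.694) = -0.407.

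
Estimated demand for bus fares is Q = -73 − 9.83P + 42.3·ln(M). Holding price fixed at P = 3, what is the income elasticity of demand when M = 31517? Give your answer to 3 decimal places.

At P = 3, M = 31517: Q = 335.665.
Holding P constant, ∂Q/∂M = 42.3/M = 0.00134213.
η_M = (∂Q/∂M)·(M/Q) = 0.00134213 × (31517/335.665) = 0.126.

0.126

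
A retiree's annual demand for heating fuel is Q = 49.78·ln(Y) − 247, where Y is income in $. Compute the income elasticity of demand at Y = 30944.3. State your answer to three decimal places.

At Y = 30944.3: Q = 267.722.
dQ/dY = 49.78/Y = 0.0016087 at this income.
η = (dQ/dY)·(Y/Q) = 0.0016087 × (30944.3/267.722) = 0.186.

0.186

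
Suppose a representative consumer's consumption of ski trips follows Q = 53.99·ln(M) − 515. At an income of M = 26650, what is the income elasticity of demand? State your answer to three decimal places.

At M = 26650: Q = 35.187.
dQ/dM = 53.99/M = 0.00202589 at this income.
η = (dQ/dM)·(M/Q) = 0.00202589 × (26650/35.187) = 1.534.

1.534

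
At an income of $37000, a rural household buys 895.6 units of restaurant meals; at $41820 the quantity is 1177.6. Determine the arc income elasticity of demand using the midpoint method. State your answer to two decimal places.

ΔQ = 1177.6 − 895.6 = 282; midpoint Q̄ = (895.6 + 1177.6)/2 = 1036.6.
ΔI = 41820 − 37000 = 4820; midpoint Ī = (37000 + 41820)/2 = 39410.
η = (ΔQ/Q̄) ÷ (ΔI/Ī) = (282/1036.6) ÷ (4820/39410) = 2.22.

2.22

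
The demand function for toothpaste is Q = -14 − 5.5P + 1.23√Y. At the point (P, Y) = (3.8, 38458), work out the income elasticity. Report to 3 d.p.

0.585

At P = 3.8, Y = 38458: Q = 206.312.
Holding P constant, ∂Q/∂Y = 1.23/(2√Y) = 0.00313604.
η_Y = (∂Q/∂Y)·(Y/Q) = 0.00313604 × (38458/206.312) = 0.585.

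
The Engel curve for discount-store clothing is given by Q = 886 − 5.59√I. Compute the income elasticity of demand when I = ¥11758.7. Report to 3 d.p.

-1.083

At I = 11758.7: Q = 279.834.
dQ/dI = -5.59/(2√I) = -0.0257752 at this income.
η = (dQ/dI)·(I/Q) = -0.0257752 × (11758.7/279.834) = -1.083.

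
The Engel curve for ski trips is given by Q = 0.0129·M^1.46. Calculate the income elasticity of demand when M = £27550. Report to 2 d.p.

For Q = A·M^β the income elasticity is constant and equal to β.
Here β = 1.46, so η = 1.46.

1.46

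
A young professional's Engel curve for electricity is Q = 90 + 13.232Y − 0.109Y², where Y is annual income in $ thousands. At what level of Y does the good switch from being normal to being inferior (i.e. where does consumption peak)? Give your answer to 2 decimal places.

60.70

dQ/dY = 13.232 − 0.218Y.
The good is inferior where dQ/dY < 0. Setting dQ/dY = 0 gives Y = 13.232 / 0.218 = 60.70.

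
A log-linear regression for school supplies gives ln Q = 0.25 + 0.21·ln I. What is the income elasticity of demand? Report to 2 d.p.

0.21

In a log-linear demand, the coefficient on ln I is the income elasticity.
So η = 0.21.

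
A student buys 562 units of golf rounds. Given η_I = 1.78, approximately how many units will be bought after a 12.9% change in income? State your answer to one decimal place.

691.0

%ΔQ ≈ η × %ΔI = 1.78 × 12.9% = 22.962%.
New Q ≈ 562 × (1 + 0.22962) = 691.0.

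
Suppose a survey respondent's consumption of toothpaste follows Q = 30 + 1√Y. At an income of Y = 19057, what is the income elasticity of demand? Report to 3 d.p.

0.411

At Y = 19057: Q = 168.047.
dQ/dY = 1/(2√Y) = 0.00362195 at this income.
η = (dQ/dY)·(Y/Q) = 0.00362195 × (19057/168.047) = 0.411.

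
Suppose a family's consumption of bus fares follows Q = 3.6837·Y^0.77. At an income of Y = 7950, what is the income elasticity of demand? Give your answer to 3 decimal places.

0.770

For Q = A·Y^β the income elasticity is constant and equal to β.
Here β = 0.77, so η = 0.770.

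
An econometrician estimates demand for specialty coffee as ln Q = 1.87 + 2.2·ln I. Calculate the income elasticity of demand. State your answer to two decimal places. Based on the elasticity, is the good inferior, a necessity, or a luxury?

2.20 (luxury)

In a log-linear demand, the coefficient on ln I is the income elasticity.
So η = 2.20.
η > 1 ⇒ luxury.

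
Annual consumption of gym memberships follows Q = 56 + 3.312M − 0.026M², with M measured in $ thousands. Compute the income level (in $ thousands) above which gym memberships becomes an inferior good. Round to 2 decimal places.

dQ/dM = 3.312 − 0.052M.
The good is inferior where dQ/dM < 0. Setting dQ/dM = 0 gives M = 3.312 / 0.052 = 63.69.

63.69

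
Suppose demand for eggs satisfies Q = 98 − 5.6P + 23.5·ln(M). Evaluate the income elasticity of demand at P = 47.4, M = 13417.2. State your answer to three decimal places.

At P = 47.4, M = 13417.2: Q = 55.911.
Holding P constant, ∂Q/∂M = 23.5/M = 0.00175148.
η_M = (∂Q/∂M)·(M/Q) = 0.00175148 × (13417.2/55.911) = 0.420.

0.420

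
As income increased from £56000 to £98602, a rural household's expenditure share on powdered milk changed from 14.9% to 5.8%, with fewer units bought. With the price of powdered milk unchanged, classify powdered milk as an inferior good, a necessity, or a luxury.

Quantity demanded falls as income rises, so η < 0.

inferior good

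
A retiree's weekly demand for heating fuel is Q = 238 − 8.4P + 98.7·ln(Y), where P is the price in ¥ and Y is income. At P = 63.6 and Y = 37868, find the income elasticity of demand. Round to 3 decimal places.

At P = 63.6, Y = 37868: Q = 744.242.
Holding P constant, ∂Q/∂Y = 98.7/Y = 0.00260642.
η_Y = (∂Q/∂Y)·(Y/Q) = 0.00260642 × (37868/744.242) = 0.133.

0.133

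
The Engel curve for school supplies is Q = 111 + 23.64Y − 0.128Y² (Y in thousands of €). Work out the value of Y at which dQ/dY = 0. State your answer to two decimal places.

dQ/dY = 23.64 − 0.256Y.
The good is inferior where dQ/dY < 0. Setting dQ/dY = 0 gives Y = 23.64 / 0.256 = 92.34.

92.34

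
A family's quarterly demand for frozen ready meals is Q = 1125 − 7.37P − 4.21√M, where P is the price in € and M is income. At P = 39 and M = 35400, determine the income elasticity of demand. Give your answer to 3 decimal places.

At P = 39, M = 35400: Q = 45.463.
Holding P constant, ∂Q/∂M = -4.21/(2√M) = -0.0111879.
η_M = (∂Q/∂M)·(M/Q) = -0.0111879 × (35400/45.463) = -8.712.

-8.712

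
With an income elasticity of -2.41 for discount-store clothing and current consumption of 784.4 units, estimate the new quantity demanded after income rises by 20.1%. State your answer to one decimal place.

%ΔQ ≈ η × %ΔI = -2.41 × 20.1% = -48.441%.
New Q ≈ 784.4 × (1 − 0.48441) = 404.4.

404.4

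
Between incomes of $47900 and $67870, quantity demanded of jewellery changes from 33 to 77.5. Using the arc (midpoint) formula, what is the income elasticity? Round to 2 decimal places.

ΔQ = 77.5 − 33 = 44.5; midpoint Q̄ = (33 + 77.5)/2 = 55.25.
ΔI = 67870 − 47900 = 19970; midpoint Ī = (47900 + 67870)/2 = 57885.
η = (ΔQ/Q̄) ÷ (ΔI/Ī) = (44.5/55.25) ÷ (19970/57885) = 2.33.

2.33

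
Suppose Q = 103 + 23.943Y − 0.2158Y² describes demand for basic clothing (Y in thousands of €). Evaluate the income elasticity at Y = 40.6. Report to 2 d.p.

At Y = 40.6: Q = 719.3697.
dQ/dY = 23.943 − 0.4316Y = 6.42004.
η = (dQ/dY)·(Y/Q) = 6.42004 × (40.6/719.3697) = 0.36.

0.36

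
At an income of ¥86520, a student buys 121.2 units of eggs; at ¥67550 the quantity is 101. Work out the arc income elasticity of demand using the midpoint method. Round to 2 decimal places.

0.74

ΔQ = 101 − 121.2 = -20.2; midpoint Q̄ = (121.2 + 101)/2 = 111.1.
ΔI = 67550 − 86520 = -18970; midpoint Ī = (86520 + 67550)/2 = 77035.
η = (ΔQ/Q̄) ÷ (ΔI/Ī) = (-20.2/111.1) ÷ (-18970/77035) = 0.74.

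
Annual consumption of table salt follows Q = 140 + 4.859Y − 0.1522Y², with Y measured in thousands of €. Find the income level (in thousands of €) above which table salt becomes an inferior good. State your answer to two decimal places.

dQ/dY = 4.859 − 0.3044Y.
The good is inferior where dQ/dY < 0. Setting dQ/dY = 0 gives Y = 4.859 / 0.3044 = 15.96.

15.96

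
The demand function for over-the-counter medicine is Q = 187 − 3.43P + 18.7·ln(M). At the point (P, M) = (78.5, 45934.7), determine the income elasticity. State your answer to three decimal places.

0.158

At P = 78.5, M = 45934.7: Q = 118.489.
Holding P constant, ∂Q/∂M = 18.7/M = 0.0004071.
η_M = (∂Q/∂M)·(M/Q) = 0.0004071 × (45934.7/118.489) = 0.158.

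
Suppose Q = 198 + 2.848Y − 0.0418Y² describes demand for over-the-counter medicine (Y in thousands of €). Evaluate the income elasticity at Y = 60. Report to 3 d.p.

At Y = 60: Q = 218.4000.
dQ/dY = 2.848 − 0.0836Y = -2.16800.
η = (dQ/dY)·(Y/Q) = -2.16800 × (60/218.4000) = -0.596.

-0.596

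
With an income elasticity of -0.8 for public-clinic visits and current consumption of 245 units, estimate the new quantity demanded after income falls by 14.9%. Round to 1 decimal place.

274.2

%ΔQ ≈ η × %ΔI = -0.8 × (-14.9%) = 11.92%.
New Q ≈ 245 × (1 + 0.1192) = 274.2.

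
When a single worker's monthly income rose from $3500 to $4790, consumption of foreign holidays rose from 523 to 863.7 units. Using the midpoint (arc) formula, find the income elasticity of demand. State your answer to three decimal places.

1.579

ΔQ = 863.7 − 523 = 340.7; midpoint Q̄ = (523 + 863.7)/2 = 693.35.
ΔI = 4790 − 3500 = 1290; midpoint Ī = (3500 + 4790)/2 = 4145.
η = (ΔQ/Q̄) ÷ (ΔI/Ī) = (340.7/693.35) ÷ (1290/4145) = 1.579.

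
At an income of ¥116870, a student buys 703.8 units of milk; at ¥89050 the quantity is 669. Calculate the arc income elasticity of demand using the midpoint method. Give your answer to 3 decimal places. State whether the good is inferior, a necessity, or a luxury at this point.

ΔQ = 669 − 703.8 = -34.8; midpoint Q̄ = (703.8 + 669)/2 = 686.4.
ΔI = 89050 − 116870 = -27820; midpoint Ī = (116870 + 89050)/2 = 102960.
η = (ΔQ/Q̄) ÷ (ΔI/Ī) = (-34.8/686.4) ÷ (-27820/102960) = 0.188.
0 < η < 1 ⇒ necessity.

0.188 (necessity)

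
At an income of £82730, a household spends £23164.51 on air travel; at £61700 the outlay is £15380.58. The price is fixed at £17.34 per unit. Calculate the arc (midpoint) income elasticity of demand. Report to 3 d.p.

1.387

With a constant price, Q₁ = 23164.51/17.34 = 1335.900 and Q₂ = 15380.58/17.34 = 887.000 (equivalently, work directly with expenditure since P cancels).
Midpoint %ΔQ = (15380.58 − 23164.51)/19272.54 = -0.40389; midpoint %ΔI = (61700 − 82730)/72215 = -0.29121.
η = -0.40389 / -0.29121 = 1.387.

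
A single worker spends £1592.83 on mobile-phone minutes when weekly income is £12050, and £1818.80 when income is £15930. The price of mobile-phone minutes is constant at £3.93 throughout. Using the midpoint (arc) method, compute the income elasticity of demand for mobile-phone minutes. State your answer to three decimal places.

0.478

With a constant price, Q₁ = 1592.83/3.93 = 405.300 and Q₂ = 1818.80/3.93 = 462.799 (equivalently, work directly with expenditure since P cancels).
Midpoint %ΔQ = (1818.80 − 1592.83)/1705.82 = 0.13247; midpoint %ΔI = (15930 − 12050)/13990 = 0.27734.
η = 0.13247 / 0.27734 = 0.478.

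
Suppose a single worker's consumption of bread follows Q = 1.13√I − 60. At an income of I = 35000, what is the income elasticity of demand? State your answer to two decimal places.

0.70

At I = 35000: Q = 151.404.
dQ/dI = 1.13/(2√I) = 0.00302005 at this income.
η = (dQ/dI)·(I/Q) = 0.00302005 × (35000/151.404) = 0.70.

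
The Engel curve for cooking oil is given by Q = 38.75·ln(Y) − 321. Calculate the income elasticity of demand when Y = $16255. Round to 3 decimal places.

At Y = 16255: Q = 54.726.
dQ/dY = 38.75/Y = 0.00238388 at this income.
η = (dQ/dY)·(Y/Q) = 0.00238388 × (16255/54.726) = 0.708.

0.708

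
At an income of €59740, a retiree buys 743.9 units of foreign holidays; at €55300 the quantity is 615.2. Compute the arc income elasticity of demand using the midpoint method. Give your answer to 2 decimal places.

2.45

ΔQ = 615.2 − 743.9 = -128.7; midpoint Q̄ = (743.9 + 615.2)/2 = 679.55.
ΔI = 55300 − 59740 = -4440; midpoint Ī = (59740 + 55300)/2 = 57520.
η = (ΔQ/Q̄) ÷ (ΔI/Ī) = (-128.7/679.55) ÷ (-4440/57520) = 2.45.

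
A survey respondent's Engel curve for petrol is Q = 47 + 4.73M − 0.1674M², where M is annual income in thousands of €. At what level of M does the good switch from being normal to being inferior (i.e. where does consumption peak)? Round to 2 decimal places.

dQ/dM = 4.73 − 0.3348M.
The good is inferior where dQ/dM < 0. Setting dQ/dM = 0 gives M = 4.73 / 0.3348 = 14.13.

14.13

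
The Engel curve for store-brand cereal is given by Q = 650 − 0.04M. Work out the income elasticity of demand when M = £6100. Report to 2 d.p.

At M = 6100: Q = 406.000.
dQ/dM = −0.04.
η = (dQ/dM)·(M/Q) = -0.04 × (6100/406.000) = -0.60.

-0.60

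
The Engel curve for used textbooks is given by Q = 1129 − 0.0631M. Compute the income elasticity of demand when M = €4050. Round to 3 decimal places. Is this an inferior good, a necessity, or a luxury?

At M = 4050: Q = 873.445.
dQ/dM = −0.0631.
η = (dQ/dM)·(M/Q) = -0.0631 × (4050/873.445) = -0.293.
Since η < 0, the good is an inferior good.

-0.293 (inferior good)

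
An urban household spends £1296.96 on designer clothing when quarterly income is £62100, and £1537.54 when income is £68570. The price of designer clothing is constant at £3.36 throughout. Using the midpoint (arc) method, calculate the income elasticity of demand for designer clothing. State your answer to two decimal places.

With a constant price, Q₁ = 1296.96/3.36 = 386.000 and Q₂ = 1537.54/3.36 = 457.601 (equivalently, work directly with expenditure since P cancels).
Midpoint %ΔQ = (1537.54 − 1296.96)/1417.25 = 0.16975; midpoint %ΔI = (68570 − 62100)/65335 = 0.09903.
η = 0.16975 / 0.09903 = 1.71.

1.71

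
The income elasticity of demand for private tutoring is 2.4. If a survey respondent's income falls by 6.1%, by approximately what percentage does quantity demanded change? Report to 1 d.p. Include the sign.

%ΔQ ≈ η × %ΔI = 2.4 × (-6.1%) = -14.6%.

-14.6%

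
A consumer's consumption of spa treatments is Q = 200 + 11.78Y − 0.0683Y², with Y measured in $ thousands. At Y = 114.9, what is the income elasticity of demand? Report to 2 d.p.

At Y = 114.9: Q = 651.8247.
dQ/dY = 11.78 − 0.1366Y = -3.91534.
η = (dQ/dY)·(Y/Q) = -3.91534 × (114.9/651.8247) = -0.69.

-0.69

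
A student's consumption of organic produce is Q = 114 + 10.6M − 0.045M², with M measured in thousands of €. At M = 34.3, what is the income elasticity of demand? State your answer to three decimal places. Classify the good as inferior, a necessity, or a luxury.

At M = 34.3: Q = 424.6380.
dQ/dM = 10.6 − 0.09M = 7.51300.
η = (dQ/dM)·(M/Q) = 7.51300 × (34.3/424.6380) = 0.607.
0 < η < 1 ⇒ necessity.

0.607 (necessity)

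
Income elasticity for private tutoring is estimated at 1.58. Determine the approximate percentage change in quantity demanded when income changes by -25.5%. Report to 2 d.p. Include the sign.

%ΔQ ≈ η × %ΔI = 1.58 × (-25.5%) = -40.29%.

-40.29%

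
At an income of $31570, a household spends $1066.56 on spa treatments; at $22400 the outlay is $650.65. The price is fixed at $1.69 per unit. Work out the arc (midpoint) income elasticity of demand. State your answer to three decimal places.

With a constant price, Q₁ = 1066.56/1.69 = 631.101 and Q₂ = 650.65/1.69 = 385.000 (equivalently, work directly with expenditure since P cancels).
Midpoint %ΔQ = (650.65 − 1066.56)/858.61 = -0.48440; midpoint %ΔI = (22400 − 31570)/26985 = -0.33982.
η = -0.48440 / -0.33982 = 1.425.

1.425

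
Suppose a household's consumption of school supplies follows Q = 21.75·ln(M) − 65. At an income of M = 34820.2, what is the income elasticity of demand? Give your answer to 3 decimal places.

At M = 34820.2: Q = 162.460.
dQ/dM = 21.75/M = 0.000624637 at this income.
η = (dQ/dM)·(M/Q) = 0.000624637 × (34820.2/162.460) = 0.134.

0.134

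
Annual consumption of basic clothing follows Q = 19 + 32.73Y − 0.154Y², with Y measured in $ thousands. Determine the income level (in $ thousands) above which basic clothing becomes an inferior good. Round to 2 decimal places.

dQ/dY = 32.73 − 0.308Y.
The good is inferior where dQ/dY < 0. Setting dQ/dY = 0 gives Y = 32.73 / 0.308 = 106.27.

106.27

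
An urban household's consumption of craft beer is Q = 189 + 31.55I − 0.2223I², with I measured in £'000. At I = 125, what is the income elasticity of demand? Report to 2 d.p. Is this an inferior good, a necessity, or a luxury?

-4.55 (inferior good)

At I = 125: Q = 659.3125.
dQ/dI = 31.55 − 0.4446I = -24.02500.
η = (dQ/dI)·(I/Q) = -24.02500 × (125/659.3125) = -4.55.
η < 0 ⇒ inferior good.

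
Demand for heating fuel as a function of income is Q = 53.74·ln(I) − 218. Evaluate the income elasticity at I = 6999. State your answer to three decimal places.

At I = 6999: Q = 257.788.
dQ/dI = 53.74/I = 0.00767824 at this income.
η = (dQ/dI)·(I/Q) = 0.00767824 × (6999/257.788) = 0.208.

0.208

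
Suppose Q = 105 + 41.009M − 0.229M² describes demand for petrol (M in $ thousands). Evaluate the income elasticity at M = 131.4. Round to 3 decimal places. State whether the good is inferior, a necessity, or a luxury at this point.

-1.636 (inferior good)

At M = 131.4: Q = 1539.6778.
dQ/dM = 41.009 − 0.458M = -19.17220.
η = (dQ/dM)·(M/Q) = -19.17220 × (131.4/1539.6778) = -1.636.
η < 0 ⇒ inferior good.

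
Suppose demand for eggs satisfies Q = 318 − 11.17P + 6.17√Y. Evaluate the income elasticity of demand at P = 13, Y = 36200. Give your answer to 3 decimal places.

At P = 13, Y = 36200: Q = 1346.713.
Holding P constant, ∂Q/∂Y = 6.17/(2√Y) = 0.0162144.
η_Y = (∂Q/∂Y)·(Y/Q) = 0.0162144 × (36200/1346.713) = 0.436.

0.436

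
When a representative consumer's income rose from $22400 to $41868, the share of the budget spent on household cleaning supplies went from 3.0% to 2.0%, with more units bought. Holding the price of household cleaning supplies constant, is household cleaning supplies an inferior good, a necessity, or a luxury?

necessity

Quantity rises but the budget share falls as income rises, so 0 < η < 1.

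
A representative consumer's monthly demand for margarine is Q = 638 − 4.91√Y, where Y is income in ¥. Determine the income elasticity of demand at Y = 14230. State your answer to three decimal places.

-5.601

At Y = 14230: Q = 52.288.
dQ/dY = -4.91/(2√Y) = -0.0205802 at this income.
η = (dQ/dY)·(Y/Q) = -0.0205802 × (14230/52.288) = -5.601.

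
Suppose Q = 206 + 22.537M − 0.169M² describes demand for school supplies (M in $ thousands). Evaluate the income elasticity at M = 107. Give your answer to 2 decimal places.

-2.14

At M = 107: Q = 682.5780.
dQ/dM = 22.537 − 0.338M = -13.62900.
η = (dQ/dM)·(M/Q) = -13.62900 × (107/682.5780) = -2.14.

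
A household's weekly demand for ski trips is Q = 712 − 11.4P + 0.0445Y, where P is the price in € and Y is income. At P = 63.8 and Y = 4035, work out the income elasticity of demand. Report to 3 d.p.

At P = 63.8, Y = 4035: Q = 164.238.
Holding P constant, ∂Q/∂Y = 0.0445.
η_Y = (∂Q/∂Y)·(Y/Q) = 0.0445 × (4035/164.238) = 1.093.

1.093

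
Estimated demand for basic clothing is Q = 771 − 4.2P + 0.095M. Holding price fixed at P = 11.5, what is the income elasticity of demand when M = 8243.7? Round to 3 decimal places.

0.520

At P = 11.5, M = 8243.7: Q = 1505.852.
Holding P constant, ∂Q/∂M = 0.095.
η_M = (∂Q/∂M)·(M/Q) = 0.095 × (8243.7/1505.852) = 0.520.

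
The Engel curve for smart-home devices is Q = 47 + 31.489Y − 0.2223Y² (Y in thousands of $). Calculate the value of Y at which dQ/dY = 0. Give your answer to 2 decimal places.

70.83

dQ/dY = 31.489 − 0.4446Y.
The good is inferior where dQ/dY < 0. Setting dQ/dY = 0 gives Y = 31.489 / 0.4446 = 70.83.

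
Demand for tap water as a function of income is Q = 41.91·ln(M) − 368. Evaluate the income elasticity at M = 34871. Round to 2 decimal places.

0.60

At M = 34871: Q = 70.354.
dQ/dM = 41.91/M = 0.00120186 at this income.
η = (dQ/dM)·(M/Q) = 0.00120186 × (34871/70.354) = 0.60.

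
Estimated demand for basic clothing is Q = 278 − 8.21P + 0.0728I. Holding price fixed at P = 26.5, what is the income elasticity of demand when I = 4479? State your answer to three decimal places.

At P = 26.5, I = 4479: Q = 386.506.
Holding P constant, ∂Q/∂I = 0.0728.
η_I = (∂Q/∂I)·(I/Q) = 0.0728 × (4479/386.506) = 0.844.

0.844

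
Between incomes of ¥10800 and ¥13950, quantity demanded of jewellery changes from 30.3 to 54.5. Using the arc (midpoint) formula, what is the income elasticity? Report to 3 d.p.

ΔQ = 54.5 − 30.3 = 24.2; midpoint Q̄ = (30.3 + 54.5)/2 = 42.4.
ΔI = 13950 − 10800 = 3150; midpoint Ī = (10800 + 13950)/2 = 12375.
η = (ΔQ/Q̄) ÷ (ΔI/Ī) = (24.2/42.4) ÷ (3150/12375) = 2.242.

2.242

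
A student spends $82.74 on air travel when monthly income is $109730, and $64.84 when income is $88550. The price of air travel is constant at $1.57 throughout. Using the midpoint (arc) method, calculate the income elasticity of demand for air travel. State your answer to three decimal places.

With a constant price, Q₁ = 82.74/1.57 = 52.701 and Q₂ = 64.84/1.57 = 41.299 (equivalently, work directly with expenditure since P cancels).
Midpoint %ΔQ = (64.84 − 82.74)/73.79 = -0.24258; midpoint %ΔI = (88550 − 109730)/99140 = -0.21364.
η = -0.24258 / -0.21364 = 1.135.

1.135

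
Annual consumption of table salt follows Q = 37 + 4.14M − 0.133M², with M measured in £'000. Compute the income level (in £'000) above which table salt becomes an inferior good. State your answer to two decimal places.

15.56

dQ/dM = 4.14 − 0.266M.
The good is inferior where dQ/dM < 0. Setting dQ/dM = 0 gives M = 4.14 / 0.266 = 15.56.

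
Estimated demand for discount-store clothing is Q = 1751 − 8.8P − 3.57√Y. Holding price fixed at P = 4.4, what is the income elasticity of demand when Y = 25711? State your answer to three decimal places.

At P = 4.4, Y = 25711: Q = 1139.843.
Holding P constant, ∂Q/∂Y = -3.57/(2√Y) = -0.0111321.
η_Y = (∂Q/∂Y)·(Y/Q) = -0.0111321 × (25711/1139.843) = -0.251.

-0.251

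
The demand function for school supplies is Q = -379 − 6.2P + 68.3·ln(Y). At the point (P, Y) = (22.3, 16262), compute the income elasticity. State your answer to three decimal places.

0.471

At P = 22.3, Y = 16262: Q = 145.017.
Holding P constant, ∂Q/∂Y = 68.3/Y = 0.00419998.
η_Y = (∂Q/∂Y)·(Y/Q) = 0.00419998 × (16262/145.017) = 0.471.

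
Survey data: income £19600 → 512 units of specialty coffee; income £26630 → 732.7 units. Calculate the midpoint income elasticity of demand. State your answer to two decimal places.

1.17

ΔQ = 732.7 − 512 = 220.7; midpoint Q̄ = (512 + 732.7)/2 = 622.35.
ΔI = 26630 − 19600 = 7030; midpoint Ī = (19600 + 26630)/2 = 23115.
η = (ΔQ/Q̄) ÷ (ΔI/Ī) = (220.7/622.35) ÷ (7030/23115) = 1.17.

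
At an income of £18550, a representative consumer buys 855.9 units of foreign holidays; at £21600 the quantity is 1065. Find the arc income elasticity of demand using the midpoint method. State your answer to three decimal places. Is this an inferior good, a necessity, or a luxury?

ΔQ = 1065 − 855.9 = 209.1; midpoint Q̄ = (855.9 + 1065)/2 = 960.45.
ΔI = 21600 − 18550 = 3050; midpoint Ī = (18550 + 21600)/2 = 20075.
η = (ΔQ/Q̄) ÷ (ΔI/Ī) = (209.1/960.45) ÷ (3050/20075) = 1.433.
η > 1 ⇒ luxury.

1.433 (luxury)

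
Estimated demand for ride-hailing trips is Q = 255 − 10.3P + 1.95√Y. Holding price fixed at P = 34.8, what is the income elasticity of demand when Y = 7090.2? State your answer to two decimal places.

At P = 34.8, Y = 7090.2: Q = 60.756.
Holding P constant, ∂Q/∂Y = 1.95/(2√Y) = 0.0115791.
η_Y = (∂Q/∂Y)·(Y/Q) = 0.0115791 × (7090.2/60.756) = 1.35.

1.35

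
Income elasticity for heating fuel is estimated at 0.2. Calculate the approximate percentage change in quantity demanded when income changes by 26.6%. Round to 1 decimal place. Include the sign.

%ΔQ ≈ η × %ΔI = 0.2 × 26.6% = 5.3%.

5.3%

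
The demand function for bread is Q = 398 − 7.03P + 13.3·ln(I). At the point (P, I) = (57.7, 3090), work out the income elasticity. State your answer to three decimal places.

At P = 57.7, I = 3090: Q = 99.247.
Holding P constant, ∂Q/∂I = 13.3/I = 0.00430421.
η_I = (∂Q/∂I)·(I/Q) = 0.00430421 × (3090/99.247) = 0.134.

0.134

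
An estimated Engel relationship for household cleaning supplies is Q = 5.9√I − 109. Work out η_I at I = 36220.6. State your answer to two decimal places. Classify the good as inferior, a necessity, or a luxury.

At I = 36220.6: Q = 1013.871.
dQ/dI = 5.9/(2√I) = 0.0155004 at this income.
η = (dQ/dI)·(I/Q) = 0.0155004 × (36220.6/1013.871) = 0.55.
Since 0 < η < 1, the good is a necessity.

0.55 (necessity)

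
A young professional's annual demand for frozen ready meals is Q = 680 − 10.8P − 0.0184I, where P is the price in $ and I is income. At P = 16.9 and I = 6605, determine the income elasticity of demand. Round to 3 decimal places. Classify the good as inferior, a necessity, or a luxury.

-0.323 (inferior good)

At P = 16.9, I = 6605: Q = 375.948.
Holding P constant, ∂Q/∂I = −0.0184.
η_I = (∂Q/∂I)·(I/Q) = -0.0184 × (6605/375.948) = -0.323.
Since η < 0, this is an inferior good.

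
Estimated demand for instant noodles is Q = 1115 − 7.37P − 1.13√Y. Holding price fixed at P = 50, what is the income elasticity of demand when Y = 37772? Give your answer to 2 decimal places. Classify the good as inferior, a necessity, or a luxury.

At P = 50, Y = 37772: Q = 526.884.
Holding P constant, ∂Q/∂Y = -1.13/(2√Y) = -0.00290712.
η_Y = (∂Q/∂Y)·(Y/Q) = -0.00290712 × (37772/526.884) = -0.21.
Since η < 0, this is an inferior good.

-0.21 (inferior good)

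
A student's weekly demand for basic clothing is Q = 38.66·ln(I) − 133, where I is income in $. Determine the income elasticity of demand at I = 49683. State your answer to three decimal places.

0.136

At I = 49683: Q = 285.047.
dQ/dI = 38.66/I = 0.000778133 at this income.
η = (dQ/dI)·(I/Q) = 0.000778133 × (49683/285.047) = 0.136.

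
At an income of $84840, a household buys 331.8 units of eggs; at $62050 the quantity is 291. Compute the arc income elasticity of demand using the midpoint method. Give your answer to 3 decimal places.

0.422

ΔQ = 291 − 331.8 = -40.8; midpoint Q̄ = (331.8 + 291)/2 = 311.4.
ΔI = 62050 − 84840 = -22790; midpoint Ī = (84840 + 62050)/2 = 73445.
η = (ΔQ/Q̄) ÷ (ΔI/Ī) = (-40.8/311.4) ÷ (-22790/73445) = 0.422.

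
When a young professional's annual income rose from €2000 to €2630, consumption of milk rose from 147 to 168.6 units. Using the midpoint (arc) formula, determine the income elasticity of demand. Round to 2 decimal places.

ΔQ = 168.6 − 147 = 21.6; midpoint Q̄ = (147 + 168.6)/2 = 157.8.
ΔI = 2630 − 2000 = 630; midpoint Ī = (2000 + 2630)/2 = 2315.
η = (ΔQ/Q̄) ÷ (ΔI/Ī) = (21.6/157.8) ÷ (630/2315) = 0.50.

0.50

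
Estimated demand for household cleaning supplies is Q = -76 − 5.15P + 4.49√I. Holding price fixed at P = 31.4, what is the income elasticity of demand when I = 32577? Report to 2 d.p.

At P = 31.4, I = 32577: Q = 572.695.
Holding P constant, ∂Q/∂I = 4.49/(2√I) = 0.0124383.
η_I = (∂Q/∂I)·(I/Q) = 0.0124383 × (32577/572.695) = 0.71.

0.71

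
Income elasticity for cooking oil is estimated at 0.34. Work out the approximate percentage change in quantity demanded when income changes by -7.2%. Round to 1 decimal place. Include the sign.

-2.4%

%ΔQ ≈ η × %ΔI = 0.34 × (-7.2%) = -2.4%.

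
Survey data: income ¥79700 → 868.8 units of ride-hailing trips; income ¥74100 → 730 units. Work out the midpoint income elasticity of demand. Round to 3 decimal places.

ΔQ = 730 − 868.8 = -138.8; midpoint Q̄ = (868.8 + 730)/2 = 799.4.
ΔI = 74100 − 79700 = -5600; midpoint Ī = (79700 + 74100)/2 = 76900.
η = (ΔQ/Q̄) ÷ (ΔI/Ī) = (-138.8/799.4) ÷ (-5600/76900) = 2.384.

2.384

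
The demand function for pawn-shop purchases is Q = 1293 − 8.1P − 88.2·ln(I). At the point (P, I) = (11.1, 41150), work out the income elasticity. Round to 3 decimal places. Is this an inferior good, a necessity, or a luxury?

At P = 11.1, I = 41150: Q = 265.967.
Holding P constant, ∂Q/∂I = -88.2/I = -0.00214338.
η_I = (∂Q/∂I)·(I/Q) = -0.00214338 × (41150/265.967) = -0.332.
Since η < 0, this is an inferior good.

-0.332 (inferior good)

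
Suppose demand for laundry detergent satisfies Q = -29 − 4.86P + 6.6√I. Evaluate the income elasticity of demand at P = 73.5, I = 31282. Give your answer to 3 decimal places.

At P = 73.5, I = 31282: Q = 781.113.
Holding P constant, ∂Q/∂I = 6.6/(2√I) = 0.0186581.
η_I = (∂Q/∂I)·(I/Q) = 0.0186581 × (31282/781.113) = 0.747.

0.747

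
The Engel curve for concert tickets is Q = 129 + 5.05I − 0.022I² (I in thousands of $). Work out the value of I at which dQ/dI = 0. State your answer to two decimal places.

dQ/dI = 5.05 − 0.044I.
The good is inferior where dQ/dI < 0. Setting dQ/dI = 0 gives I = 5.05 / 0.044 = 114.77.

114.77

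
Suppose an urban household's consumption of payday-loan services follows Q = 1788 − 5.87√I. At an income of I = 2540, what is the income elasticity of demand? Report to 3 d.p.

At I = 2540: Q = 1492.161.
dQ/dI = -5.87/(2√I) = -0.058236 at this income.
η = (dQ/dI)·(I/Q) = -0.058236 × (2540/1492.161) = -0.099.

-0.099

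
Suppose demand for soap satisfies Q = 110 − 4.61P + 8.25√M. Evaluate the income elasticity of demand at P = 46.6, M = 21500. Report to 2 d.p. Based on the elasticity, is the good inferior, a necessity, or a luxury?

At P = 46.6, M = 21500: Q = 1104.861.
Holding P constant, ∂Q/∂M = 8.25/(2√M) = 0.0281323.
η_M = (∂Q/∂M)·(M/Q) = 0.0281323 × (21500/1104.861) = 0.55.
Since 0 < η < 1, this is a necessity.

0.55 (necessity)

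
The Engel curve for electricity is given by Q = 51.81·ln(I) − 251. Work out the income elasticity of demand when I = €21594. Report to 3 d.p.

0.195

At I = 21594: Q = 266.073.
dQ/dI = 51.81/I = 0.00239928 at this income.
η = (dQ/dI)·(I/Q) = 0.00239928 × (21594/266.073) = 0.195.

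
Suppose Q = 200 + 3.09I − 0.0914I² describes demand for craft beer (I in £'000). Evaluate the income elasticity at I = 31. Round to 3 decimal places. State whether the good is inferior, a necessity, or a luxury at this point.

At I = 31: Q = 207.9546.
dQ/dI = 3.09 − 0.1828I = -2.57680.
η = (dQ/dI)·(I/Q) = -2.57680 × (31/207.9546) = -0.384.
η < 0 ⇒ inferior good.

-0.384 (inferior good)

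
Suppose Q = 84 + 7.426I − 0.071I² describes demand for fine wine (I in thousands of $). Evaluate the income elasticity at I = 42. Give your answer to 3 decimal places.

0.227

At I = 42: Q = 270.6480.
dQ/dI = 7.426 − 0.142I = 1.46200.
η = (dQ/dI)·(I/Q) = 1.46200 × (42/270.6480) = 0.227.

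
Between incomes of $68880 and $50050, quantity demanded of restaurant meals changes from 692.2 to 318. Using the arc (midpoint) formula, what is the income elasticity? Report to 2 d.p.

2.34

ΔQ = 318 − 692.2 = -374.2; midpoint Q̄ = (692.2 + 318)/2 = 505.1.
ΔI = 50050 − 68880 = -18830; midpoint Ī = (68880 + 50050)/2 = 59465.
η = (ΔQ/Q̄) ÷ (ΔI/Ī) = (-374.2/505.1) ÷ (-18830/59465) = 2.34.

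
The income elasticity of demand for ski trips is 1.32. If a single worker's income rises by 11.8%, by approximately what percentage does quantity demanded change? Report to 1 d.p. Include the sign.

15.6%

%ΔQ ≈ η × %ΔI = 1.32 × 11.8% = 15.6%.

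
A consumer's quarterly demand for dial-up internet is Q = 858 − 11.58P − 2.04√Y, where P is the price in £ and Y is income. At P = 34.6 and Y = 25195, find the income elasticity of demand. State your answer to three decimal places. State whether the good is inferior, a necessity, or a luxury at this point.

At P = 34.6, Y = 25195: Q = 133.524.
Holding P constant, ∂Q/∂Y = -2.04/(2√Y) = -0.00642603.
η_Y = (∂Q/∂Y)·(Y/Q) = -0.00642603 × (25195/133.524) = -1.213.
Since η < 0, this is an inferior good.

-1.213 (inferior good)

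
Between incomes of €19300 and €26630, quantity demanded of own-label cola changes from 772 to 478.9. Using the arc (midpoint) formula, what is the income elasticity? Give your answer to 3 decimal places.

ΔQ = 478.9 − 772 = -293.1; midpoint Q̄ = (772 + 478.9)/2 = 625.45.
ΔI = 26630 − 19300 = 7330; midpoint Ī = (19300 + 26630)/2 = 22965.
η = (ΔQ/Q̄) ÷ (ΔI/Ī) = (-293.1/625.45) ÷ (7330/22965) = -1.468.

-1.468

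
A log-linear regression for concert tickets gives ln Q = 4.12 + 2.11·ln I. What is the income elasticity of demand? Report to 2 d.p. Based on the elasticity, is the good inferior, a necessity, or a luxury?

In a log-linear demand, the coefficient on ln I is the income elasticity.
So η = 2.11.
η > 1 ⇒ luxury.

2.11 (luxury)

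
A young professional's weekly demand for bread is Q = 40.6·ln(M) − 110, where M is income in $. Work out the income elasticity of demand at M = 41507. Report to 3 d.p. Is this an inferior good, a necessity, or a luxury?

At M = 41507: Q = 321.725.
dQ/dM = 40.6/M = 0.000978148 at this income.
η = (dQ/dM)·(M/Q) = 0.000978148 × (41507/321.725) = 0.126.
Since 0 < η < 1, the good is a necessity.

0.126 (necessity)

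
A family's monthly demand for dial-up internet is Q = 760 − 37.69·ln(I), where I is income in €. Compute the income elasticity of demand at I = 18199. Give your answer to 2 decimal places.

At I = 18199: Q = 390.294.
dQ/dI = -37.69/I = -0.00207099 at this income.
η = (dQ/dI)·(I/Q) = -0.00207099 × (18199/390.294) = -0.10.

-0.10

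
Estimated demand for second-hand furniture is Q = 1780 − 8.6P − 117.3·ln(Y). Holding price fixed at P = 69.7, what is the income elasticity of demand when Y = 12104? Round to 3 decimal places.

-1.508

At P = 69.7, Y = 12104: Q = 77.809.
Holding P constant, ∂Q/∂Y = -117.3/Y = -0.00969101.
η_Y = (∂Q/∂Y)·(Y/Q) = -0.00969101 × (12104/77.809) = -1.508.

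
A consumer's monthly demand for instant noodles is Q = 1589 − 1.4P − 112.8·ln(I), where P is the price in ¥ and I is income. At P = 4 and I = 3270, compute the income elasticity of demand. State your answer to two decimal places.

At P = 4, I = 3270: Q = 670.561.
Holding P constant, ∂Q/∂I = -112.8/I = -0.0344954.
η_I = (∂Q/∂I)·(I/Q) = -0.0344954 × (3270/670.561) = -0.17.

-0.17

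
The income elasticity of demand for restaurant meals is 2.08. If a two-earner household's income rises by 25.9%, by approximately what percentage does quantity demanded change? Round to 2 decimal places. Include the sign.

%ΔQ ≈ η × %ΔI = 2.08 × 25.9% = 53.87%.

53.87%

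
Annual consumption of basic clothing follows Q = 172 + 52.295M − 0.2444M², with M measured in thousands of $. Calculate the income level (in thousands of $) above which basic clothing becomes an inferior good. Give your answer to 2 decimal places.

106.99

dQ/dM = 52.295 − 0.4888M.
The good is inferior where dQ/dM < 0. Setting dQ/dM = 0 gives M = 52.295 / 0.4888 = 106.99.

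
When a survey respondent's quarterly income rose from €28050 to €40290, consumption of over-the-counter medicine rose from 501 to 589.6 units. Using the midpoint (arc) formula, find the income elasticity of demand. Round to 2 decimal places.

ΔQ = 589.6 − 501 = 88.6; midpoint Q̄ = (501 + 589.6)/2 = 545.3.
ΔI = 40290 − 28050 = 12240; midpoint Ī = (28050 + 40290)/2 = 34170.
η = (ΔQ/Q̄) ÷ (ΔI/Ī) = (88.6/545.3) ÷ (12240/34170) = 0.45.

0.45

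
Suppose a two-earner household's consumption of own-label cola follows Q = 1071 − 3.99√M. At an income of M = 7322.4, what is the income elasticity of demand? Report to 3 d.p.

At M = 7322.4: Q = 729.572.
dQ/dM = -3.99/(2√M) = -0.023314 at this income.
η = (dQ/dM)·(M/Q) = -0.023314 × (7322.4/729.572) = -0.234.

-0.234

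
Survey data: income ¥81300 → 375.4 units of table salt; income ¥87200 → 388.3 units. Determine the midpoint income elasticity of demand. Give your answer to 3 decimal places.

ΔQ = 388.3 − 375.4 = 12.9; midpoint Q̄ = (375.4 + 388.3)/2 = 381.85.
ΔI = 87200 − 81300 = 5900; midpoint Ī = (81300 + 87200)/2 = 84250.
η = (ΔQ/Q̄) ÷ (ΔI/Ī) = (12.9/381.85) ÷ (5900/84250) = 0.482.

0.482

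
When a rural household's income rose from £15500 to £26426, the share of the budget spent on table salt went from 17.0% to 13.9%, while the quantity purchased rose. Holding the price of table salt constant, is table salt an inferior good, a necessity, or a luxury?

necessity

Quantity rises but the budget share falls as income rises, so 0 < η < 1.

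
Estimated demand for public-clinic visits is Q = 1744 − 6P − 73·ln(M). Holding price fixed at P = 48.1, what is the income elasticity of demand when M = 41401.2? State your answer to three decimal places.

-0.107

At P = 48.1, M = 41401.2: Q = 679.332.
Holding P constant, ∂Q/∂M = -73/M = -0.00176323.
η_M = (∂Q/∂M)·(M/Q) = -0.00176323 × (41401.2/679.332) = -0.107.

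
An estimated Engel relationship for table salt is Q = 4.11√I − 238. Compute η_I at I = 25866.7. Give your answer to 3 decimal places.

0.781

At I = 25866.7: Q = 423.017.
dQ/dI = 4.11/(2√I) = 0.0127774 at this income.
η = (dQ/dI)·(I/Q) = 0.0127774 × (25866.7/423.017) = 0.781.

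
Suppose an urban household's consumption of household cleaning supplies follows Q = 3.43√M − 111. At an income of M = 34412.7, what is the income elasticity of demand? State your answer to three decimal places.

0.606

At M = 34412.7: Q = 525.288.
dQ/dM = 3.43/(2√M) = 0.00924495 at this income.
η = (dQ/dM)·(M/Q) = 0.00924495 × (34412.7/525.288) = 0.606.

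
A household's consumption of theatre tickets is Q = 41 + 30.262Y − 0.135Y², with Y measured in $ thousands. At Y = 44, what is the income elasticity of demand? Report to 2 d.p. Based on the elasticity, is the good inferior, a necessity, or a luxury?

0.73 (necessity)

At Y = 44: Q = 1111.1680.
dQ/dY = 30.262 − 0.27Y = 18.38200.
η = (dQ/dY)·(Y/Q) = 18.38200 × (44/1111.1680) = 0.73.
0 < η < 1 ⇒ necessity.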